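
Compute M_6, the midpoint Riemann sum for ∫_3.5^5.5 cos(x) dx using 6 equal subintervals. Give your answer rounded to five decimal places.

Δx = (5.5 − 3.5)/6 = 1/3.
Midpoints: 11/3, 4, 13/3, 14/3, 5, 16/3.
f(11/3) ≈ -0.86529, f(4) ≈ -0.65364, f(13/3) ≈ -0.37004, f(14/3) ≈ -0.04571, f(5) ≈ 0.28366, f(16/3) ≈ 0.58180.
Sum = Δx · [f(11/3) + f(4) + f(13/3) + ...].
Sum ≈ -0.35640.

-0.35640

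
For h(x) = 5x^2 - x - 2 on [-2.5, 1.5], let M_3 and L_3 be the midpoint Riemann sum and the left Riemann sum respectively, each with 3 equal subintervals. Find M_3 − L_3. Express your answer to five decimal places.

-24.88889

M_3 ≈ 22.7037037.
L_3 ≈ 47.5925926.
M_3 − L_3 ≈ -24.88889.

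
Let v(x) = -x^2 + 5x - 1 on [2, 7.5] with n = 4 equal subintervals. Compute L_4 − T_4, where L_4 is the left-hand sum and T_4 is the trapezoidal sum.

17.015625

L_4 = 2.44921875.
T_4 = -14.56640625.
L_4 − T_4 = 17.015625.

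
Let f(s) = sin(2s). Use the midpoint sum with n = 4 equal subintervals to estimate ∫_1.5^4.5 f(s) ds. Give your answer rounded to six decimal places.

-0.043386

Δs = (4.5 − 1.5)/4 = 0.75.
Midpoints: 1.875, 2.625, 3.375, 4.125.
f(1.875) ≈ -0.571561, f(2.625) ≈ -0.858934, f(3.375) ≈ 0.450044, f(4.125) ≈ 0.922604.
Sum = Δs · [f(1.875) + f(2.625) + f(3.375) + f(4.125)].
Sum ≈ -0.043386.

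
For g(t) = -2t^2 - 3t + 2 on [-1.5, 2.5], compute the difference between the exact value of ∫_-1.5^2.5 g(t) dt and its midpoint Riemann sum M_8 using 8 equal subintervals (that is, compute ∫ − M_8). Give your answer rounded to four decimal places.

Exact integral: ∫_-1.5^2.5 g(t) dt ≈ -10.666667.
M_8 = -10.5.
Error ≈ -10.666667 − (-10.5) ≈ -0.1667.

-0.1667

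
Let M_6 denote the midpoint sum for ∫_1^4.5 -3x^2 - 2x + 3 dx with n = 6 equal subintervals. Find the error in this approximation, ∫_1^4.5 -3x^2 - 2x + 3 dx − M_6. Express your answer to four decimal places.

Exact integral: ∫_1^4.5 f(x) dx = -98.875.
M_6 ≈ -98.577257.
Error ≈ -98.875 − (-98.577257) ≈ -0.2977.

-0.2977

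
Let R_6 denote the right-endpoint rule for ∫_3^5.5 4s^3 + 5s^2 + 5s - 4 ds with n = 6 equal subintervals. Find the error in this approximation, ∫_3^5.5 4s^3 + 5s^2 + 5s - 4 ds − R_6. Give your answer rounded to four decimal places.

-144.9363

Exact integral: ∫_3^5.5 f(s) ds ≈ 1109.479167.
R_6 ≈ 1254.415509.
Error ≈ 1109.479167 − 1254.415509 ≈ -144.9363.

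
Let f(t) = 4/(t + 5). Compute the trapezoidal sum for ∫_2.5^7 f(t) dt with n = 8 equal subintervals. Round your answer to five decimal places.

Δt = (7 − 2.5)/8 = 0.5625.
f(2.5) = 8/15, f(3.0625) = 64/129, f(3.625) = 32/69, f(4.1875) = 64/147, f(4.75) = 16/39, f(5.3125) = 64/165, f(5.875) = 32/87, f(6.4375) = 64/183, f(7) = 1/3.
T_8 = (Δt/2)·[f(t_0) + 2f(t_1) + ... + 2f(t_{7}) + f(t_8)].
Sum ≈ 1.88116.

1.88116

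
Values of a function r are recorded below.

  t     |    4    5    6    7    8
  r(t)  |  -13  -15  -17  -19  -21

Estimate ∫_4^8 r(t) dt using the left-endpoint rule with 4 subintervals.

Δt = 1.
Sum = 1·[(-13) + (-15) + (-17) + (-19)] = -64.

-64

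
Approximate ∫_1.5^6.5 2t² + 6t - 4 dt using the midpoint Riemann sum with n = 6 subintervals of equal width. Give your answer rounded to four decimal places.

280.2546

Δt = (6.5 − 1.5)/6 = 5/6.
Midpoints: 23/12, 2.75, 43/12, 53/12, 5.25, 73/12.
f(23/12) = 1069/72, f(2.75) = 27.625, f(43/12) = 3109/72, f(53/12) = 4429/72, f(5.25) = 82.625, f(73/12) = 7669/72.
Sum = Δt · [f(23/12) + f(2.75) + f(43/12) + ...].
Sum ≈ 280.2546.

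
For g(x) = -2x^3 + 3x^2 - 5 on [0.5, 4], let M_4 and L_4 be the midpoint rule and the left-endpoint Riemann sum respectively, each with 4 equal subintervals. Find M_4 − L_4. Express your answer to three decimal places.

-28.185

M_4 ≈ -79.24902.
L_4 ≈ -51.06445.
M_4 − L_4 ≈ -28.185.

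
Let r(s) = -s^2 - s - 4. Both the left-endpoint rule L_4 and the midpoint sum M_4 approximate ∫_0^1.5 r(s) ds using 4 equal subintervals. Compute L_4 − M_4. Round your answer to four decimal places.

L_4 = -7.58203125.
M_4 ≈ -8.232422.
L_4 − M_4 ≈ 0.6504.

0.6504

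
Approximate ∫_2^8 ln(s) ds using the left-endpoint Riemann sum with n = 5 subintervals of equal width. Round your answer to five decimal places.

8.37311

Δs = (8 − 2)/5 = 1.2.
Left endpoints: 2, 3.2, 4.4, 5.6, 6.8.
f(2) ≈ 0.69315, f(3.2) ≈ 1.16315, f(4.4) ≈ 1.48160, f(5.6) ≈ 1.72277, f(6.8) ≈ 1.91692.
Sum = Δs · [f(2) + f(3.2) + f(4.4) + f(5.6) + f(6.8)].
Sum ≈ 8.37311.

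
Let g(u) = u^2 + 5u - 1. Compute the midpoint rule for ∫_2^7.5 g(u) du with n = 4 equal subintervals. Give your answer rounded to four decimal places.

262.2168

Δu = (7.5 − 2)/4 = 1.375.
Midpoints: 2.6875, 4.0625, 5.4375, 6.8125.
g(2.6875) = 19.66015625, g(4.0625) = 35.81640625, g(5.4375) = 55.75390625, g(6.8125) = 79.47265625.
Sum = Δu · [g(2.6875) + g(4.0625) + g(5.4375) + g(6.8125)].
Sum ≈ 262.2168.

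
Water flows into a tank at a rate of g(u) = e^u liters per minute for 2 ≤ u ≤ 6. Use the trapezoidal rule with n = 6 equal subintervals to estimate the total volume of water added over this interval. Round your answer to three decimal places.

410.600

Δu = (6 − 2)/6 = 2/3.
g(2) ≈ 7.389, g(8/3) ≈ 14.392, g(10/3) ≈ 28.032, g(4) ≈ 54.598, g(14/3) ≈ 106.343, g(16/3) ≈ 207.127, g(6) ≈ 403.429.
T_6 = (Δu/2)·[g(u_0) + 2g(u_1) + ... + 2g(u_{5}) + g(u_6)].
Sum ≈ 410.600.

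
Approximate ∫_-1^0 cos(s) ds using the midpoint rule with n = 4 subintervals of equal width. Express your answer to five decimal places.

Δs = (0 − (-1))/4 = 0.25.
Midpoints: -0.875, -0.625, -0.375, -0.125.
f(-0.875) ≈ 0.64100, f(-0.625) ≈ 0.81096, f(-0.375) ≈ 0.93051, f(-0.125) ≈ 0.99220.
Sum = Δs · [f(-0.875) + f(-0.625) + f(-0.375) + f(-0.125)].
Sum ≈ 0.84367.

0.84367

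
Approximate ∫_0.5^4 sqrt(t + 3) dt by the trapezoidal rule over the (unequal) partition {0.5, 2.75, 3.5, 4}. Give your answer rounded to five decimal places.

7.95644

Subinterval widths: 2.25, 0.75, 0.5.
f(0.5) ≈ 1.87083, f(2.75) ≈ 2.39792, f(3.5) ≈ 2.54951, f(4) ≈ 2.64575.
On each subinterval the trapezoid contributes (Δt_i/2)·[f(t_{i-1}) + f(t_i)].
Sum ≈ 7.95644.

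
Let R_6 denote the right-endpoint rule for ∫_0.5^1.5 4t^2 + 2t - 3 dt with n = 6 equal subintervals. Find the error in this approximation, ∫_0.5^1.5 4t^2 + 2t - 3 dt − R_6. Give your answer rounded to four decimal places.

Exact integral: ∫_0.5^1.5 f(t) dt ≈ 3.333333.
R_6 ≈ 4.185185.
Error ≈ 3.333333 − 4.185185 ≈ -0.8519.

-0.8519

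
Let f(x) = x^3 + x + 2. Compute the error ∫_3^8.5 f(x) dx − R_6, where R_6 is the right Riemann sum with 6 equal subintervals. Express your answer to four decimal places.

Exact integral: ∫_3^8.5 f(x) dx = 1327.390625.
R_6 ≈ 1612.297309.
Error ≈ 1327.390625 − 1612.297309 ≈ -284.9067.

-284.9067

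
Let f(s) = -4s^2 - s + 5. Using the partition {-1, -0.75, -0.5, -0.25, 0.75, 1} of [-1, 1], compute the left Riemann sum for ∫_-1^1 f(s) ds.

Subinterval widths: 0.25, 0.25, 0.25, 1, 0.25.
Left endpoints: -1, -0.75, -0.5, -0.25, 0.75.
f(-1) = 2, f(-0.75) = 3.5, f(-0.5) = 4.5, f(-0.25) = 5, f(0.75) = 2.
Sum = Σ Δs_i · f(s_i).
Sum = 8.

8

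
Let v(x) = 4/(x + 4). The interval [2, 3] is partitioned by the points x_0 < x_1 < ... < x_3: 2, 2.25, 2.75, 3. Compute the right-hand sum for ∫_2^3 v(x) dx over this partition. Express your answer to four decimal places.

0.5992

Subinterval widths: 0.25, 0.5, 0.25.
Right endpoints: 2.25, 2.75, 3.
v(2.25) = 0.64, v(2.75) = 16/27, v(3) = 4/7.
Sum = Σ Δx_i · v(x_i).
Sum ≈ 0.5992.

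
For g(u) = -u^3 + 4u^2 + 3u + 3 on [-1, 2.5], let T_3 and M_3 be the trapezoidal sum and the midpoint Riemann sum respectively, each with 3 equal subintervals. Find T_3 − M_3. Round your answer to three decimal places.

2.084

T_3 ≈ 32.41551.
M_3 ≈ 30.33131.
T_3 − M_3 ≈ 2.084.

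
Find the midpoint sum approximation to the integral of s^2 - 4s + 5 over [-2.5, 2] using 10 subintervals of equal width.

Δs = (2 − (-2.5))/10 = 0.45.
Midpoints: -2.275, -1.825, -1.375, -0.925, -0.475, -0.025, 0.425, 0.875, 1.325, 1.775.
f(-2.275) = 19.275625, f(-1.825) = 15.630625, f(-1.375) = 12.390625, f(-0.925) = 9.555625, f(-0.475) = 7.125625, f(-0.025) = 5.100625, f(0.425) = 3.480625, f(0.875) = 2.265625, f(1.325) = 1.455625, f(1.775) = 1.050625.
Sum = Δs · [f(-2.275) + f(-1.825) + f(-1.375) + ...].
Sum = 34.7990625.

34.7990625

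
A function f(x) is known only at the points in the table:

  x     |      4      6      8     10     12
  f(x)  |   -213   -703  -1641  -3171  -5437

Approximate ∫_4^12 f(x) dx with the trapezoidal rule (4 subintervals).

-16680

Δx = 2.
T_4 = (2/2)·[(-213) + 2·(-703) + 2·(-1641) + 2·(-3171) + (-5437)] = -16680.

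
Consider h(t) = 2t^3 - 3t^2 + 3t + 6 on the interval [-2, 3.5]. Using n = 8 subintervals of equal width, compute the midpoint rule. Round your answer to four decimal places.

Δt = (3.5 − (-2))/8 = 0.6875.
Midpoints: -1.65625, -0.96875, -0.28125, 0.40625, 1.09375, 1.78125, 2.46875, 3.15625.
h(-1.65625) = -266813/16384, h(-0.96875) = -25231/16384, h(-0.28125) = 79863/16384, h(0.40625) = 112357/16384, h(1.09375) = 136139/16384, h(1.78125) = 215097/16384, h(2.46875) = 413119/16384, h(3.15625) = 794093/16384.
Sum = Δt · [h(-1.65625) + h(-0.96875) + h(-0.28125) + ...].
Sum ≈ 61.2063.

61.2063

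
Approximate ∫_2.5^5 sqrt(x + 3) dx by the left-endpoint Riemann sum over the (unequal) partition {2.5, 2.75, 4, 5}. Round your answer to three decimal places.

6.229

Subinterval widths: 0.25, 1.25, 1.
Left endpoints: 2.5, 2.75, 4.
f(2.5) ≈ 2.345, f(2.75) ≈ 2.398, f(4) ≈ 2.646.
Sum = Σ Δx_i · f(x_i).
Sum ≈ 6.229.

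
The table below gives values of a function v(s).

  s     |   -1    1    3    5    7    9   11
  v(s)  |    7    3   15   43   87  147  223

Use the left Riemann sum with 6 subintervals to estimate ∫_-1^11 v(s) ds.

Δs = 2.
Sum = 2·[7 + 3 + 15 + 43 + 87 + 147] = 604.

604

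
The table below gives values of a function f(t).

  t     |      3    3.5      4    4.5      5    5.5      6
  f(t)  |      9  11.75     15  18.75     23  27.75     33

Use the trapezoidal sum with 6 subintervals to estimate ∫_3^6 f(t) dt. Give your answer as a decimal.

58.625

Δt = 0.5.
T_6 = (0.5/2)·[9 + 2·11.75 + 2·15 + 2·18.75 + 2·23 + 2·27.75 + 33] = 58.625.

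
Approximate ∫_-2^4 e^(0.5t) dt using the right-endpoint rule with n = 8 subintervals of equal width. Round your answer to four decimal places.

Δt = (4 − (-2))/8 = 0.75.
Right endpoints: -1.25, -0.5, 0.25, 1, 1.75, 2.5, 3.25, 4.
f(-1.25) ≈ 0.5353, f(-0.5) ≈ 0.7788, f(0.25) ≈ 1.1331, f(1) ≈ 1.6487, f(1.75) ≈ 2.3989, f(2.5) ≈ 3.4903, f(3.25) ≈ 5.0784, f(4) ≈ 7.3891.
Sum = Δt · [f(-1.25) + f(-0.5) + f(0.25) + ...].
Sum ≈ 16.8395.

16.8395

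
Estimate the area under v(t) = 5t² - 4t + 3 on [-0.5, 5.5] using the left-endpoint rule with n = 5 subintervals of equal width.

Δt = (5.5 − (-0.5))/5 = 1.2.
Left endpoints: -0.5, 0.7, 1.9, 3.1, 4.3.
v(-0.5) = 6.25, v(0.7) = 2.65, v(1.9) = 13.45, v(3.1) = 38.65, v(4.3) = 78.25.
Sum = Δt · [v(-0.5) + v(0.7) + v(1.9) + v(3.1) + v(4.3)].
Sum = 167.1.

167.1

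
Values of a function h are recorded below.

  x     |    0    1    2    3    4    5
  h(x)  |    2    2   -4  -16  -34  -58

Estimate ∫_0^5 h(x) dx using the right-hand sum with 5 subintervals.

-110

Δx = 1.
Sum = 1·[2 + (-4) + (-16) + (-34) + (-58)] = -110.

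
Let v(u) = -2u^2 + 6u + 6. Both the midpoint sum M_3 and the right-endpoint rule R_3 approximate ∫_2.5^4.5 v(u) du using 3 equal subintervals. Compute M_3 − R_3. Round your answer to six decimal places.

M_3 ≈ 3.81481481.
R_3 ≈ -1.96296296.
M_3 − R_3 ≈ 5.777778.

5.777778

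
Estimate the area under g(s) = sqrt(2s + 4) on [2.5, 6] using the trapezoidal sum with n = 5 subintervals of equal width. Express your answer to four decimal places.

12.3299

Δs = (6 − 2.5)/5 = 0.7.
g(2.5) ≈ 3.0000, g(3.2) ≈ 3.2249, g(3.9) ≈ 3.4351, g(4.6) ≈ 3.6332, g(5.3) ≈ 3.8210, g(6) ≈ 4.0000.
T_5 = (Δs/2)·[g(s_0) + 2g(s_1) + ... + 2g(s_{4}) + g(s_5)].
Sum ≈ 12.3299.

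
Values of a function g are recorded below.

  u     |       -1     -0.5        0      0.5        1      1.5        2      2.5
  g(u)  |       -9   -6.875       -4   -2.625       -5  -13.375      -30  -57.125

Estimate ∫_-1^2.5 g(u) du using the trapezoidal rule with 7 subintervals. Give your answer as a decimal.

Δu = 0.5.
T_7 = (0.5/2)·[(-9) + 2·(-6.875) + 2·(-4) + 2·(-2.625) + 2·(-5) + 2·(-13.375) + 2·(-30) + (-57.125)] = -47.46875.

-47.46875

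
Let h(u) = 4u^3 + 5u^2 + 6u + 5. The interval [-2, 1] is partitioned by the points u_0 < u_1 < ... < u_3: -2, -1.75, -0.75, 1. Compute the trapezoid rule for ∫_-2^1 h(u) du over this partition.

10.09375

Subinterval widths: 0.25, 1, 1.75.
h(-2) = -19, h(-1.75) = -11.625, h(-0.75) = 1.625, h(1) = 20.
On each subinterval the trapezoid contributes (Δu_i/2)·[h(u_{i-1}) + h(u_i)].
Sum = 10.09375.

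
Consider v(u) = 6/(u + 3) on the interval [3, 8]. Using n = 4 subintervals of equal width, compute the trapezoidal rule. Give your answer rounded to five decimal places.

Δu = (8 − 3)/4 = 1.25.
v(3) = 1, v(4.25) = 24/29, v(5.5) = 12/17, v(6.75) = 8/13, v(8) = 6/11.
T_4 = (Δu/2)·[v(u_0) + 2v(u_1) + 2v(u_2) + 2v(u_3) + v(u_4)].
Sum ≈ 3.65198.

3.65198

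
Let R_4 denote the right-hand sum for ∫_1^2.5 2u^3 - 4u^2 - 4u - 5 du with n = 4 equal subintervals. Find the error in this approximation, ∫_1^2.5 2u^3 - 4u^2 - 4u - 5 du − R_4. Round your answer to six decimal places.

Exact integral: ∫_1^2.5 f(u) du = -18.46875.
R_4 ≈ -17.81835938.
Error ≈ -18.46875 − (-17.81835938) ≈ -0.650391.

-0.650391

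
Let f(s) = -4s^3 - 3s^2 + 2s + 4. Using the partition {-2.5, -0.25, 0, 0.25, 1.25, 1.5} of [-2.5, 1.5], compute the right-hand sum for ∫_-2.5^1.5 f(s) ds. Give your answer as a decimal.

Subinterval widths: 2.25, 0.25, 0.25, 1, 0.25.
Right endpoints: -0.25, 0, 0.25, 1.25, 1.5.
f(-0.25) = 3.375, f(0) = 4, f(0.25) = 4.25, f(1.25) = -6, f(1.5) = -13.25.
Sum = Σ Δs_i · f(s_i).
Sum = 0.34375.

0.34375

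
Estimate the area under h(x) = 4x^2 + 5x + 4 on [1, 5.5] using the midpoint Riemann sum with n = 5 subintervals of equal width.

310.41

Δx = (5.5 − 1)/5 = 0.9.
Midpoints: 1.45, 2.35, 3.25, 4.15, 5.05.
h(1.45) = 19.66, h(2.35) = 37.84, h(3.25) = 62.5, h(4.15) = 93.64, h(5.05) = 131.26.
Sum = Δx · [h(1.45) + h(2.35) + h(3.25) + h(4.15) + h(5.05)].
Sum = 310.41.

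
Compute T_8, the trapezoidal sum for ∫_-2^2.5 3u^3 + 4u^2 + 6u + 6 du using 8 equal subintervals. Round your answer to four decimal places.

Δu = (2.5 − (-2))/8 = 0.5625.
f(-2) = -14, f(-1.4375) = -13397/4096, f(-0.875) = 923/512, f(-0.3125) = 18121/4096, f(0.25) = 7.796875, f(0.8125) = 61951/4096, f(1.375) = 15161/512, f(1.9375) = 223069/4096, f(2.5) = 92.875.
T_8 = (Δu/2)·[f(u_0) + 2f(u_1) + ... + 2f(u_{7}) + f(u_8)].
Sum ≈ 84.0300.

84.0300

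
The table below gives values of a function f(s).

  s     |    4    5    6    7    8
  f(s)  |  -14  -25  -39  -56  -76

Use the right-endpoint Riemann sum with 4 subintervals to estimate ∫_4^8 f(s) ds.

Δs = 1.
Sum = 1·[(-25) + (-39) + (-56) + (-76)] = -196.

-196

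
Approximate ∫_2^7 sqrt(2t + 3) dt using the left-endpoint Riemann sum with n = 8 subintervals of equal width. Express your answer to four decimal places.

16.7248

Δt = (7 − 2)/8 = 0.625.
Left endpoints: 2, 2.625, 3.25, 3.875, 4.5, 5.125, 5.75, 6.375.
f(2) ≈ 2.6458, f(2.625) ≈ 2.8723, f(3.25) ≈ 3.0822, f(3.875) ≈ 3.2787, f(4.5) ≈ 3.4641, f(5.125) ≈ 3.6401, f(5.75) ≈ 3.8079, f(6.375) ≈ 3.9686.
Sum = Δt · [f(2) + f(2.625) + f(3.25) + ...].
Sum ≈ 16.7248.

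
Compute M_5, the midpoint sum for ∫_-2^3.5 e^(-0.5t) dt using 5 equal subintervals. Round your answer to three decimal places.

5.025

Δt = (3.5 − (-2))/5 = 1.1.
Midpoints: -1.45, -0.35, 0.75, 1.85, 2.95.
f(-1.45) ≈ 2.065, f(-0.35) ≈ 1.191, f(0.75) ≈ 0.687, f(1.85) ≈ 0.397, f(2.95) ≈ 0.229.
Sum = Δt · [f(-1.45) + f(-0.35) + f(0.75) + f(1.85) + f(2.95)].
Sum ≈ 5.025.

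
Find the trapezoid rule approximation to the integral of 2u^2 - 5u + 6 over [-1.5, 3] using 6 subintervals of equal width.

31.21875

Δu = (3 − (-1.5))/6 = 0.75.
f(-1.5) = 18, f(-0.75) = 10.875, f(0) = 6, f(0.75) = 3.375, f(1.5) = 3, f(2.25) = 4.875, f(3) = 9.
T_6 = (Δu/2)·[f(u_0) + 2f(u_1) + ... + 2f(u_{5}) + f(u_6)].
Sum = 31.21875.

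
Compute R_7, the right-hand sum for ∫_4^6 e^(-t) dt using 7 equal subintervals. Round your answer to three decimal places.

Δt = (6 − 4)/7 = 2/7.
Right endpoints: 30/7, 32/7, 34/7, 36/7, 38/7, 40/7, 6.
f(30/7) ≈ 0.014, f(32/7) ≈ 0.010, f(34/7) ≈ 0.008, f(36/7) ≈ 0.006, f(38/7) ≈ 0.004, f(40/7) ≈ 0.003, f(6) ≈ 0.002.
Sum = Δt · [f(30/7) + f(32/7) + f(34/7) + ...].
Sum ≈ 0.014.

0.014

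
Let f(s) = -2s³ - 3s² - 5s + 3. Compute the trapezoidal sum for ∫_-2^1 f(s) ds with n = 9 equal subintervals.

Δs = (1 − (-2))/9 = 1/3.
f(-2) = 17, f(-5/3) = 331/27, f(-4/3) = 245/27, f(-1) = 7, f(-2/3) = 151/27, f(-1/3) = 119/27, f(0) = 3, f(1/3) = 25/27, f(2/3) = -61/27, f(1) = -7.
T_9 = (Δs/2)·[f(s_0) + 2f(s_1) + ... + 2f(s_{8}) + f(s_9)].
Sum = 15.

15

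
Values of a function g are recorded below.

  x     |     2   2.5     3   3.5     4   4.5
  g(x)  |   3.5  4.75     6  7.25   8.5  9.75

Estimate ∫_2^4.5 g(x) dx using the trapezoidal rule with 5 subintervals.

Δx = 0.5.
T_5 = (0.5/2)·[3.5 + 2·4.75 + 2·6 + 2·7.25 + 2·8.5 + 9.75] = 16.5625.

16.5625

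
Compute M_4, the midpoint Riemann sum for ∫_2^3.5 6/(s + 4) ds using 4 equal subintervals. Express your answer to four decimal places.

1.3385

Δs = (3.5 − 2)/4 = 0.375.
Midpoints: 2.1875, 2.5625, 2.9375, 3.3125.
f(2.1875) = 32/33, f(2.5625) = 32/35, f(2.9375) = 32/37, f(3.3125) = 32/39.
Sum = Δs · [f(2.1875) + f(2.5625) + f(2.9375) + f(3.3125)].
Sum ≈ 1.3385.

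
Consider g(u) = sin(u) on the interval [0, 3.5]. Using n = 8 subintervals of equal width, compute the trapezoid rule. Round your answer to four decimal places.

Δu = (3.5 − 0)/8 = 0.4375.
g(0) ≈ 0.0000, g(0.4375) ≈ 0.4237, g(0.875) ≈ 0.7675, g(1.3125) ≈ 0.9668, g(1.75) ≈ 0.9840, g(2.1875) ≈ 0.8158, g(2.625) ≈ 0.4939, g(3.0625) ≈ 0.0790, g(3.5) ≈ -0.3508.
T_8 = (Δu/2)·[g(u_0) + 2g(u_1) + ... + 2g(u_{7}) + g(u_8)].
Sum ≈ 1.9055.

1.9055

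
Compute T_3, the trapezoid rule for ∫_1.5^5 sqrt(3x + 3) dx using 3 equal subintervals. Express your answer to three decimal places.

Δx = (5 − 1.5)/3 = 7/6.
f(1.5) ≈ 2.739, f(8/3) ≈ 3.317, f(23/6) ≈ 3.808, f(5) ≈ 4.243.
T_3 = (Δx/2)·[f(x_0) + 2f(x_1) + 2f(x_2) + f(x_3)].
Sum ≈ 12.384.

12.384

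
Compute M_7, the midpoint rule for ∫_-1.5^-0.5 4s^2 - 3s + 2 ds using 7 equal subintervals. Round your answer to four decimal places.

9.3265

Δs = (-0.5 − (-1.5))/7 = 1/7.
Midpoints: -10/7, -9/7, -8/7, -1, -6/7, -5/7, -4/7.
f(-10/7) = 708/49, f(-9/7) = 611/49, f(-8/7) = 522/49, f(-1) = 9, f(-6/7) = 368/49, f(-5/7) = 303/49, f(-4/7) = 246/49.
Sum = Δs · [f(-10/7) + f(-9/7) + f(-8/7) + ...].
Sum ≈ 9.3265.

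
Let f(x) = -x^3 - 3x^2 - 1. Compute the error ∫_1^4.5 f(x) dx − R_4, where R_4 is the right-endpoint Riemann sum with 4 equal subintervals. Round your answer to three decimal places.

Exact integral: ∫_1^4.5 f(x) dx = -195.890625.
R_4 ≈ -265.61035.
Error ≈ -195.890625 − (-265.61035) ≈ 69.720.

69.720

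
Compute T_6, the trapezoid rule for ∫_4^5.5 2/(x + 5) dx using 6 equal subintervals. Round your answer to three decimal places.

Δx = (5.5 − 4)/6 = 0.25.
f(4) = 2/9, f(4.25) = 8/37, f(4.5) = 4/19, f(4.75) = 8/39, f(5) = 0.2, f(5.25) = 8/41, f(5.5) = 4/21.
T_6 = (Δx/2)·[f(x_0) + 2f(x_1) + ... + 2f(x_{5}) + f(x_6)].
Sum ≈ 0.308.

0.308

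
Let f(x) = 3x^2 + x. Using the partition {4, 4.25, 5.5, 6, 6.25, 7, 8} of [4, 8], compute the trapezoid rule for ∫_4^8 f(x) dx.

Subinterval widths: 0.25, 1.25, 0.5, 0.25, 0.75, 1.
f(4) = 52, f(4.25) = 58.4375, f(5.5) = 96.25, f(6) = 114, f(6.25) = 123.4375, f(7) = 154, f(8) = 200.
On each subinterval the trapezoid contributes (Δx_i/2)·[f(x_{i-1}) + f(x_i)].
Sum = 473.765625.

473.765625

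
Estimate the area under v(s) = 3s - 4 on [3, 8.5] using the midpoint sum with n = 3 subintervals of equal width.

Δs = (8.5 − 3)/3 = 11/6.
Midpoints: 47/12, 5.75, 91/12.
v(47/12) = 7.75, v(5.75) = 13.25, v(91/12) = 18.75.
Sum = Δs · [v(47/12) + v(5.75) + v(91/12)].
Sum = 72.875.

72.875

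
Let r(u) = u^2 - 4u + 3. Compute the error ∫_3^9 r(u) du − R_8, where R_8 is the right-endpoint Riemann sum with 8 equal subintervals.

-18.5625

Exact integral: ∫_3^9 r(u) du = 108.
R_8 = 126.5625.
Error = 108 − 126.5625 = -18.5625.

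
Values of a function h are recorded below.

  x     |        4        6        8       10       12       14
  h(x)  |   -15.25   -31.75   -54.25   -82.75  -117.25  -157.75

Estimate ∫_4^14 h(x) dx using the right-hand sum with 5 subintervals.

Δx = 2.
Sum = 2·[(-31.75) + (-54.25) + (-82.75) + (-117.25) + (-157.75)] = -887.5.

-887.5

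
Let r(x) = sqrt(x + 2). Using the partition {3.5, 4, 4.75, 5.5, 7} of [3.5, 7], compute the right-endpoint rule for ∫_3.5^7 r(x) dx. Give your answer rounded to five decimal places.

9.72726

Subinterval widths: 0.5, 0.75, 0.75, 1.5.
Right endpoints: 4, 4.75, 5.5, 7.
r(4) ≈ 2.44949, r(4.75) ≈ 2.59808, r(5.5) ≈ 2.73861, r(7) ≈ 3.00000.
Sum = Σ Δx_i · r(x_i).
Sum ≈ 9.72726.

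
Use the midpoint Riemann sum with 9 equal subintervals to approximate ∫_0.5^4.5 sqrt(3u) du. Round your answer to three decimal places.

10.621

Δu = (4.5 − 0.5)/9 = 4/9.
Midpoints: 13/18, 7/6, 29/18, 37/18, 2.5, 53/18, 61/18, 23/6, 77/18.
f(13/18) ≈ 1.472, f(7/6) ≈ 1.871, f(29/18) ≈ 2.198, f(37/18) ≈ 2.483, f(2.5) ≈ 2.739, f(53/18) ≈ 2.972, f(61/18) ≈ 3.189, f(23/6) ≈ 3.391, f(77/18) ≈ 3.582.
Sum = Δu · [f(13/18) + f(7/6) + f(29/18) + ...].
Sum ≈ 10.621.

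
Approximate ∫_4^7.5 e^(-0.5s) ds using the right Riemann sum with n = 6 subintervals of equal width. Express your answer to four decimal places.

0.1926

Δs = (7.5 − 4)/6 = 7/12.
Right endpoints: 55/12, 31/6, 5.75, 19/3, 83/12, 7.5.
f(55/12) ≈ 0.1011, f(31/6) ≈ 0.0755, f(5.75) ≈ 0.0564, f(19/3) ≈ 0.0421, f(83/12) ≈ 0.0315, f(7.5) ≈ 0.0235.
Sum = Δs · [f(55/12) + f(31/6) + f(5.75) + ...].
Sum ≈ 0.1926.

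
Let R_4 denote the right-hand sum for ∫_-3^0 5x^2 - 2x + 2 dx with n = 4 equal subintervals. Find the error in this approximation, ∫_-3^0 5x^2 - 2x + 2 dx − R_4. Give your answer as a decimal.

17.71875

Exact integral: ∫_-3^0 f(x) dx = 60.
R_4 = 42.28125.
Error = 60 − 42.28125 = 17.71875.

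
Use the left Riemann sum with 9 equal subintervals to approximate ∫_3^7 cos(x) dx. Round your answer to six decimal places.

Δx = (7 − 3)/9 = 4/9.
Left endpoints: 3, 31/9, 35/9, 13/3, 43/9, 47/9, 17/3, 55/9, 59/9.
f(3) ≈ -0.989992, f(31/9) ≈ -0.954490, f(35/9) ≈ -0.733529, f(13/3) ≈ -0.370043, f(43/9) ≈ 0.065342, f(47/9) ≈ 0.488032, f(17/3) ≈ 0.815896, f(55/9) ≈ 0.985232, f(59/9) ≈ 0.963136.
Sum = Δx · [f(3) + f(31/9) + f(35/9) + ...].
Sum ≈ 0.119815.

0.119815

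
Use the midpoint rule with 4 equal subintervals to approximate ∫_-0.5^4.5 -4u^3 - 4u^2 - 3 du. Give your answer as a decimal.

Δu = (4.5 − (-0.5))/4 = 1.25.
Midpoints: 0.125, 1.375, 2.625, 3.875.
f(0.125) = -3.0703125, f(1.375) = -20.9609375, f(2.625) = -102.9140625, f(3.875) = -295.8046875.
Sum = Δu · [f(0.125) + f(1.375) + f(2.625) + f(3.875)].
Sum = -528.4375.

-528.4375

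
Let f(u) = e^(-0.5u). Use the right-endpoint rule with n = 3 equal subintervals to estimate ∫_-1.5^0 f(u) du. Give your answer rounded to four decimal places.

Δu = (0 − (-1.5))/3 = 0.5.
Right endpoints: -1, -0.5, 0.
f(-1) ≈ 1.6487, f(-0.5) ≈ 1.2840, f(0) ≈ 1.0000.
Sum = Δu · [f(-1) + f(-0.5) + f(0)].
Sum ≈ 1.9664.

1.9664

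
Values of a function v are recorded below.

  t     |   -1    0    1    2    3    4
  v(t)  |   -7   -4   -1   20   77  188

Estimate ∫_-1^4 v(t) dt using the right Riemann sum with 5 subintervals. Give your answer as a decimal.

Δt = 1.
Sum = 1·[(-4) + (-1) + 20 + 77 + 188] = 280.

280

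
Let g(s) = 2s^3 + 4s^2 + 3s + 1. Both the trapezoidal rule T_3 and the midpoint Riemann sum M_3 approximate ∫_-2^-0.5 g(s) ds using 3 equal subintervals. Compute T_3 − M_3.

-0.328125

T_3 = -1.8125.
M_3 = -1.484375.
T_3 − M_3 = -0.328125.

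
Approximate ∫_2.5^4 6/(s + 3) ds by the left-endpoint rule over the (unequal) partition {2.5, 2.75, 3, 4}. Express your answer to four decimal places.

Subinterval widths: 0.25, 0.25, 1.
Left endpoints: 2.5, 2.75, 3.
f(2.5) = 12/11, f(2.75) = 24/23, f(3) = 1.
Sum = Σ Δs_i · f(s_i).
Sum ≈ 1.5336.

1.5336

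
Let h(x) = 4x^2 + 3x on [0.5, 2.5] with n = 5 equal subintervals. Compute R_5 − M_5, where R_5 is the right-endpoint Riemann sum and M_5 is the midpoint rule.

R_5 = 35.88.
M_5 = 29.56.
R_5 − M_5 = 6.32.

6.32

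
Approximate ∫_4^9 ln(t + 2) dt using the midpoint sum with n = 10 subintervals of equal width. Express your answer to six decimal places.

10.627080

Δt = (9 − 4)/10 = 0.5.
Midpoints: 4.25, 4.75, 5.25, 5.75, 6.25, 6.75, 7.25, 7.75, 8.25, 8.75.
f(4.25) ≈ 1.832581, f(4.75) ≈ 1.909543, f(5.25) ≈ 1.981001, f(5.75) ≈ 2.047693, f(6.25) ≈ 2.110213, f(6.75) ≈ 2.169054, f(7.25) ≈ 2.224624, f(7.75) ≈ 2.277267, f(8.25) ≈ 2.327278, f(8.75) ≈ 2.374906.
Sum = Δt · [f(4.25) + f(4.75) + f(5.25) + ...].
Sum ≈ 10.627080.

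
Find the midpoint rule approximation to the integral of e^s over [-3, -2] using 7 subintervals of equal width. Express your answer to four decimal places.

Δs = (-2 − (-3))/7 = 1/7.
Midpoints: -41/14, -39/14, -37/14, -2.5, -33/14, -31/14, -29/14.
f(-41/14) ≈ 0.0535, f(-39/14) ≈ 0.0617, f(-37/14) ≈ 0.0712, f(-2.5) ≈ 0.0821, f(-33/14) ≈ 0.0947, f(-31/14) ≈ 0.1092, f(-29/14) ≈ 0.1260.
Sum = Δs · [f(-41/14) + f(-39/14) + f(-37/14) + ...].
Sum ≈ 0.0855.

0.0855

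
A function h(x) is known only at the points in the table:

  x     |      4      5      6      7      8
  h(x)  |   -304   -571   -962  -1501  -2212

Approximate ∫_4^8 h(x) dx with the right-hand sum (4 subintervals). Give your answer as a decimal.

Δx = 1.
Sum = 1·[(-571) + (-962) + (-1501) + (-2212)] = -5246.

-5246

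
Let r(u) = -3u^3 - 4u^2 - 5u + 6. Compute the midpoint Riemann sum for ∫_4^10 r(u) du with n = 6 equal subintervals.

-8696.5

Δu = (10 − 4)/6 = 1.
Midpoints: 4.5, 5.5, 6.5, 7.5, 8.5, 9.5.
r(4.5) = -370.875, r(5.5) = -641.625, r(6.5) = -1019.375, r(7.5) = -1522.125, r(8.5) = -2167.875, r(9.5) = -2974.625.
Sum = Δu · [r(4.5) + r(5.5) + r(6.5) + ...].
Sum = -8696.5.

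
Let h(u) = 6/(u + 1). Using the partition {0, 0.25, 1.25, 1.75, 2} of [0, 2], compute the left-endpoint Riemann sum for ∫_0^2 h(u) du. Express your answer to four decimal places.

Subinterval widths: 0.25, 1, 0.5, 0.25.
Left endpoints: 0, 0.25, 1.25, 1.75.
h(0) = 6, h(0.25) = 4.8, h(1.25) = 8/3, h(1.75) = 24/11.
Sum = Σ Δu_i · h(u_i).
Sum ≈ 8.1788.

8.1788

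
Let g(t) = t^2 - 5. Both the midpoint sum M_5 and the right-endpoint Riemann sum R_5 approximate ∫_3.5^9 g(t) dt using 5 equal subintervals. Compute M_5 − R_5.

M_5 = 200.65375.
R_5 = 240.13.
M_5 − R_5 = -39.47625.

-39.47625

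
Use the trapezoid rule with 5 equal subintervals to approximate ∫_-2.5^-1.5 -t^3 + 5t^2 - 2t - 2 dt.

Δt = (-1.5 − (-2.5))/5 = 0.2.
f(-2.5) = 49.875, f(-2.3) = 41.217, f(-2.1) = 33.511, f(-1.9) = 26.709, f(-1.7) = 20.763, f(-1.5) = 15.625.
T_5 = (Δt/2)·[f(t_0) + 2f(t_1) + ... + 2f(t_{4}) + f(t_5)].
Sum = 30.99.

30.99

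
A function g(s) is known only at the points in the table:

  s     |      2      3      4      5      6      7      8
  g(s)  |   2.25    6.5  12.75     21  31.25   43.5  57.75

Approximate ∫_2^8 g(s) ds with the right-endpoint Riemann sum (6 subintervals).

Δs = 1.
Sum = 1·[6.5 + 12.75 + 21 + 31.25 + 43.5 + 57.75] = 172.75.

172.75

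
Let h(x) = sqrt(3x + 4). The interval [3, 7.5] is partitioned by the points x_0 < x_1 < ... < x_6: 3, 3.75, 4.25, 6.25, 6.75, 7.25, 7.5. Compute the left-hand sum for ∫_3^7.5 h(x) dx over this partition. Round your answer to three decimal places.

Subinterval widths: 0.75, 0.5, 2, 0.5, 0.5, 0.25.
Left endpoints: 3, 3.75, 4.25, 6.25, 6.75, 7.25.
h(3) ≈ 3.606, h(3.75) ≈ 3.905, h(4.25) ≈ 4.093, h(6.25) ≈ 4.770, h(6.75) ≈ 4.924, h(7.25) ≈ 5.074.
Sum = Σ Δx_i · h(x_i).
Sum ≈ 18.958.

18.958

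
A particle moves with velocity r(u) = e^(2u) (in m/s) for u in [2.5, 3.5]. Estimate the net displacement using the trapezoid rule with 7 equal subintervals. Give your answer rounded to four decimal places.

477.3309

Δu = (3.5 − 2.5)/7 = 1/7.
r(2.5) ≈ 148.4132, r(37/14) ≈ 197.4952, r(39/14) ≈ 262.8093, r(41/14) ≈ 349.7235, r(43/14) ≈ 465.3813, r(45/14) ≈ 619.2886, r(47/14) ≈ 824.0949, r(3.5) ≈ 1096.6332.
T_7 = (Δu/2)·[r(u_0) + 2r(u_1) + ... + 2r(u_{6}) + r(u_7)].
Sum ≈ 477.3309.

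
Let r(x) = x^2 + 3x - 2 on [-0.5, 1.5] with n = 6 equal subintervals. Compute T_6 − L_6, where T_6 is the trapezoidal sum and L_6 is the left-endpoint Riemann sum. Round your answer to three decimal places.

T_6 ≈ 0.20370.
L_6 ≈ -1.12963.
T_6 − L_6 ≈ 1.333.

1.333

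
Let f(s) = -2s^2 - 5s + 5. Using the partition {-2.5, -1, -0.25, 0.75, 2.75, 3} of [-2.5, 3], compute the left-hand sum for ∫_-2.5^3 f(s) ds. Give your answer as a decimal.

13.90625

Subinterval widths: 1.5, 0.75, 1, 2, 0.25.
Left endpoints: -2.5, -1, -0.25, 0.75, 2.75.
f(-2.5) = 5, f(-1) = 8, f(-0.25) = 6.125, f(0.75) = 0.125, f(2.75) = -23.875.
Sum = Σ Δs_i · f(s_i).
Sum = 13.90625.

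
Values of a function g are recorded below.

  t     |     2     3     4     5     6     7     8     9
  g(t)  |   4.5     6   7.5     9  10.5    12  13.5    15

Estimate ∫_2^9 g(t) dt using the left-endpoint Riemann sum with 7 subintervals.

Δt = 1.
Sum = 1·[4.5 + 6 + 7.5 + 9 + 10.5 + 12 + 13.5] = 63.

63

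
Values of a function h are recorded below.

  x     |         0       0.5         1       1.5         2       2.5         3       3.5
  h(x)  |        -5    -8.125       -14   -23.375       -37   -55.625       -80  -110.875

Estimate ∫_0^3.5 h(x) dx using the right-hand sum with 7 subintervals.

-164.5

Δx = 0.5.
Sum = 0.5·[(-8.125) + (-14) + (-23.375) + (-37) + (-55.625) + (-80) + (-110.875)] = -164.5.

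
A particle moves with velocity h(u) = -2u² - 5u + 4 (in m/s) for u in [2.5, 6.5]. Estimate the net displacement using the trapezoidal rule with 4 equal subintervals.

Δu = (6.5 − 2.5)/4 = 1.
h(2.5) = -21, h(3.5) = -38, h(4.5) = -59, h(5.5) = -84, h(6.5) = -113.
T_4 = (Δu/2)·[h(u_0) + 2h(u_1) + 2h(u_2) + 2h(u_3) + h(u_4)].
Sum = -248.

-248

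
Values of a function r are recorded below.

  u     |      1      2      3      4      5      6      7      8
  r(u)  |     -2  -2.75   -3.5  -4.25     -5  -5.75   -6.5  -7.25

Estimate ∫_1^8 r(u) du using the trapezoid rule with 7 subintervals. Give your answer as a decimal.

-32.375

Δu = 1.
T_7 = (1/2)·[(-2) + 2·(-2.75) + 2·(-3.5) + 2·(-4.25) + 2·(-5) + 2·(-5.75) + 2·(-6.5) + (-7.25)] = -32.375.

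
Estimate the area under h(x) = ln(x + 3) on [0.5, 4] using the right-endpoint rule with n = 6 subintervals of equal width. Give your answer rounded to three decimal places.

5.935

Δx = (4 − 0.5)/6 = 7/12.
Right endpoints: 13/12, 5/3, 2.25, 17/6, 41/12, 4.
h(13/12) ≈ 1.407, h(5/3) ≈ 1.540, h(2.25) ≈ 1.658, h(17/6) ≈ 1.764, h(41/12) ≈ 1.859, h(4) ≈ 1.946.
Sum = Δx · [h(13/12) + h(5/3) + h(2.25) + ...].
Sum ≈ 5.935.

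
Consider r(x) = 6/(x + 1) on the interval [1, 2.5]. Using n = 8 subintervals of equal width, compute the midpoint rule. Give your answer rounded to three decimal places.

Δx = (2.5 − 1)/8 = 0.1875.
Midpoints: 1.09375, 1.28125, 1.46875, 1.65625, 1.84375, 2.03125, 2.21875, 2.40625.
r(1.09375) = 192/67, r(1.28125) = 192/73, r(1.46875) = 192/79, r(1.65625) = 192/85, r(1.84375) = 192/91, r(2.03125) = 192/97, r(2.21875) = 192/103, r(2.40625) = 192/109.
Sum = Δx · [r(1.09375) + r(1.28125) + r(1.46875) + ...].
Sum ≈ 3.356.

3.356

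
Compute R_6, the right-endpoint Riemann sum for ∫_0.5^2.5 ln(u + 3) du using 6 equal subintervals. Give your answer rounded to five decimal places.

3.06581

Δu = (2.5 − 0.5)/6 = 1/3.
Right endpoints: 5/6, 7/6, 1.5, 11/6, 13/6, 2.5.
f(5/6) ≈ 1.34373, f(7/6) ≈ 1.42712, f(1.5) ≈ 1.50408, f(11/6) ≈ 1.57554, f(13/6) ≈ 1.64223, f(2.5) ≈ 1.70475.
Sum = Δu · [f(5/6) + f(7/6) + f(1.5) + ...].
Sum ≈ 3.06581.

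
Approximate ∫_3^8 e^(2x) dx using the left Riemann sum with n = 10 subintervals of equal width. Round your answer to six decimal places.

2585637.275721

Δx = (8 − 3)/10 = 0.5.
Left endpoints: 3, 3.5, 4, 4.5, 5, 5.5, 6, 6.5, 7, 7.5.
f(3) ≈ 403.428793, f(3.5) ≈ 1096.633158, f(4) ≈ 2980.957987, f(4.5) ≈ 8103.083928, f(5) ≈ 22026.465795, f(5.5) ≈ 59874.141715, f(6) ≈ 162754.791419, f(6.5) ≈ 442413.392009, f(7) ≈ 1202604.284165, f(7.5) ≈ 3269017.372472.
Sum = Δx · [f(3) + f(3.5) + f(4) + ...].
Sum ≈ 2585637.275721.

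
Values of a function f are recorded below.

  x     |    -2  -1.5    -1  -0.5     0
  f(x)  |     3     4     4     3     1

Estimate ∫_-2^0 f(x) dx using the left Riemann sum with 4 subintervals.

Δx = 0.5.
Sum = 0.5·[3 + 4 + 4 + 3] = 7.

7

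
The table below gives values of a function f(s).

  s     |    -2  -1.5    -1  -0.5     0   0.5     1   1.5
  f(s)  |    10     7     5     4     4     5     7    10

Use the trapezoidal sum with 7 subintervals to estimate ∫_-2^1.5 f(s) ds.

21

Δs = 0.5.
T_7 = (0.5/2)·[10 + 2·7 + 2·5 + 2·4 + 2·4 + 2·5 + 2·7 + 10] = 21.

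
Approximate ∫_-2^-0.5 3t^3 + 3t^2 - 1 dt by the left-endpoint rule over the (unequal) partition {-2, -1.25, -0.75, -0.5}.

-10.98046875

Subinterval widths: 0.75, 0.5, 0.25.
Left endpoints: -2, -1.25, -0.75.
f(-2) = -13, f(-1.25) = -2.171875, f(-0.75) = -0.578125.
Sum = Σ Δt_i · f(t_i).
Sum = -10.98046875.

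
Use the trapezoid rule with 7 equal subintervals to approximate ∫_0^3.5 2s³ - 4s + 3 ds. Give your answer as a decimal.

Δs = (3.5 − 0)/7 = 0.5.
f(0) = 3, f(0.5) = 1.25, f(1) = 1, f(1.5) = 3.75, f(2) = 11, f(2.5) = 24.25, f(3) = 45, f(3.5) = 74.75.
T_7 = (Δs/2)·[f(s_0) + 2f(s_1) + ... + 2f(s_{6}) + f(s_7)].
Sum = 62.5625.

62.5625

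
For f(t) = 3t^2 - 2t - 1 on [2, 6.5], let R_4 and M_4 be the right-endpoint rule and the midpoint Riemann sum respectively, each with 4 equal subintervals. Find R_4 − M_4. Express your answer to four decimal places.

63.7559

R_4 = 286.20703125.
M_4 ≈ 222.451172.
R_4 − M_4 ≈ 63.7559.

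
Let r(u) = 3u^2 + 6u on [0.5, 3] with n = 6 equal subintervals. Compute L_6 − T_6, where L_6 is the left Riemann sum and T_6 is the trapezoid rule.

L_6 ≈ 44.748264.
T_6 ≈ 53.342014.
L_6 − T_6 = -8.59375.

-8.59375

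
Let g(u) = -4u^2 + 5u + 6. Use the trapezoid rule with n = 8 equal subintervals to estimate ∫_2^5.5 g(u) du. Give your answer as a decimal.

Δu = (5.5 − 2)/8 = 0.4375.
g(2) = 0, g(2.4375) = -5.578125, g(2.875) = -12.6875, g(3.3125) = -21.328125, g(3.75) = -31.5, g(4.1875) = -43.203125, g(4.625) = -56.4375, g(5.0625) = -71.203125, g(5.5) = -87.5.
T_8 = (Δu/2)·[g(u_0) + 2g(u_1) + ... + 2g(u_{7}) + g(u_8)].
Sum = -124.98828125.

-124.98828125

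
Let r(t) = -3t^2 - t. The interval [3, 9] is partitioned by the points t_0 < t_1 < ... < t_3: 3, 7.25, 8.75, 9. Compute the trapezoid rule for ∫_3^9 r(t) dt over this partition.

Subinterval widths: 4.25, 1.5, 0.25.
r(3) = -30, r(7.25) = -164.9375, r(8.75) = -238.4375, r(9) = -252.
On each subinterval the trapezoid contributes (Δt_i/2)·[r(t_{i-1}) + r(t_i)].
Sum = -778.078125.

-778.078125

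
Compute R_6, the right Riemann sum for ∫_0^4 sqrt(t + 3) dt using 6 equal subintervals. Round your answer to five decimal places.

9.18362

Δt = (4 − 0)/6 = 2/3.
Right endpoints: 2/3, 4/3, 2, 8/3, 10/3, 4.
f(2/3) ≈ 1.91485, f(4/3) ≈ 2.08167, f(2) ≈ 2.23607, f(8/3) ≈ 2.38048, f(10/3) ≈ 2.51661, f(4) ≈ 2.64575.
Sum = Δt · [f(2/3) + f(4/3) + f(2) + ...].
Sum ≈ 9.18362.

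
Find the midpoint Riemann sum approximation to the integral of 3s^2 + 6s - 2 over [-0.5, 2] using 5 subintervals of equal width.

14.21875

Δs = (2 − (-0.5))/5 = 0.5.
Midpoints: -0.25, 0.25, 0.75, 1.25, 1.75.
f(-0.25) = -3.3125, f(0.25) = -0.3125, f(0.75) = 4.1875, f(1.25) = 10.1875, f(1.75) = 17.6875.
Sum = Δs · [f(-0.25) + f(0.25) + f(0.75) + f(1.25) + f(1.75)].
Sum = 14.21875.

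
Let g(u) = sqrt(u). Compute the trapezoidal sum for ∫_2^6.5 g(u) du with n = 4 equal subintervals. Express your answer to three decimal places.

Δu = (6.5 − 2)/4 = 1.125.
g(2) ≈ 1.414, g(3.125) ≈ 1.768, g(4.25) ≈ 2.062, g(5.375) ≈ 2.318, g(6.5) ≈ 2.550.
T_4 = (Δu/2)·[g(u_0) + 2g(u_1) + 2g(u_2) + 2g(u_3) + g(u_4)].
Sum ≈ 9.146.

9.146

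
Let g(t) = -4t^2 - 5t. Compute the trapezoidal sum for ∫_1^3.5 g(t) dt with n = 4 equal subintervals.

Δt = (3.5 − 1)/4 = 0.625.
g(1) = -9, g(1.625) = -18.6875, g(2.25) = -31.5, g(2.875) = -47.4375, g(3.5) = -66.5.
T_4 = (Δt/2)·[g(t_0) + 2g(t_1) + 2g(t_2) + 2g(t_3) + g(t_4)].
Sum = -84.609375.

-84.609375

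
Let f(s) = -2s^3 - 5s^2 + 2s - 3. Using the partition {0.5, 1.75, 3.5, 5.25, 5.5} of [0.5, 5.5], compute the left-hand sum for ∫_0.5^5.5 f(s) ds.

-404.234375

Subinterval widths: 1.25, 1.75, 1.75, 0.25.
Left endpoints: 0.5, 1.75, 3.5, 5.25.
f(0.5) = -3.5, f(1.75) = -25.53125, f(3.5) = -143, f(5.25) = -419.71875.
Sum = Σ Δs_i · f(s_i).
Sum = -404.234375.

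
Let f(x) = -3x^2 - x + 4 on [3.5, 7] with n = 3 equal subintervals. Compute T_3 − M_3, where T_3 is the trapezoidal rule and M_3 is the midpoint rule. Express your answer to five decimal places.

T_3 ≈ -306.8819444.
M_3 ≈ -303.3090278.
T_3 − M_3 ≈ -3.57292.

-3.57292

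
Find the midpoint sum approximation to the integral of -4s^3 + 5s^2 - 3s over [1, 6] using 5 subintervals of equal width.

Δs = (6 − 1)/5 = 1.
Midpoints: 1.5, 2.5, 3.5, 4.5, 5.5.
f(1.5) = -6.75, f(2.5) = -38.75, f(3.5) = -120.75, f(4.5) = -276.75, f(5.5) = -530.75.
Sum = Δs · [f(1.5) + f(2.5) + f(3.5) + f(4.5) + f(5.5)].
Sum = -973.75.

-973.75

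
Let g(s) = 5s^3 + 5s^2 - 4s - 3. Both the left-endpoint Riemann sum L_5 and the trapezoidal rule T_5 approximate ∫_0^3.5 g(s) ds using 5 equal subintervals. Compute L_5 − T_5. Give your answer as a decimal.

-91.56875

L_5 = 141.4.
T_5 = 232.96875.
L_5 − T_5 = -91.56875.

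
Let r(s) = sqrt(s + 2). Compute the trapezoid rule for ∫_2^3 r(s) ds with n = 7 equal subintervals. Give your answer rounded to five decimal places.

2.12018

Δs = (3 − 2)/7 = 1/7.
r(2) ≈ 2.00000, r(15/7) ≈ 2.03540, r(16/7) ≈ 2.07020, r(17/7) ≈ 2.10442, r(18/7) ≈ 2.13809, r(19/7) ≈ 2.17124, r(20/7) ≈ 2.20389, r(3) ≈ 2.23607.
T_7 = (Δs/2)·[r(s_0) + 2r(s_1) + ... + 2r(s_{6}) + r(s_7)].
Sum ≈ 2.12018.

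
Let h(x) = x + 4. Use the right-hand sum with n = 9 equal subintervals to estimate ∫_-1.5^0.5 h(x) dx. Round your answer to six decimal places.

7.222222

Δx = (0.5 − (-1.5))/9 = 2/9.
Right endpoints: -23/18, -19/18, -5/6, -11/18, -7/18, -1/6, 1/18, 5/18, 0.5.
h(-23/18) = 49/18, h(-19/18) = 53/18, h(-5/6) = 19/6, h(-11/18) = 61/18, h(-7/18) = 65/18, h(-1/6) = 23/6, h(1/18) = 73/18, h(5/18) = 77/18, h(0.5) = 4.5.
Sum = Δx · [h(-23/18) + h(-19/18) + h(-5/6) + ...].
Sum ≈ 7.222222.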